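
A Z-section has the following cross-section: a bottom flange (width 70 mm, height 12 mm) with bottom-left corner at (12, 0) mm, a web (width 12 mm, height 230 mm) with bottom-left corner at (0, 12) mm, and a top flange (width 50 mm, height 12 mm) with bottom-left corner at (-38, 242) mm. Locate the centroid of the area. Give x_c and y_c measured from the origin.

bottom flange: A = 70 × 12 = 840.00, centroid at (47.00, 6.00).
web: A = 12 × 230 = 2760.00, centroid at (6.00, 127.00).
top flange: A = 50 × 12 = 600.00, centroid at (-13.00, 248.00).
ΣA = 4200.00 mm², ΣAx_c = 48240.00 mm³, ΣAy_c = 504360.00 mm³.
x_c = 48240.00/4200.00 = 11.49 mm; y_c = 504360.00/4200.00 = 120.09 mm.

x_c = 11.49 mm, y_c = 120.09 mm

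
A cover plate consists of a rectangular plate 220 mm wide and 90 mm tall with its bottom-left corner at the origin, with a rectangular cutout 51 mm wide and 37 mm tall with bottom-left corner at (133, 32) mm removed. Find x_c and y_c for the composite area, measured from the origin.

x_c = 104.89 mm, y_c = 44.42 mm

Part | A | x̄ᵢ | ȳᵢ | A·x̄ᵢ | A·ȳᵢ
plate | 19800.00 | 110.00 | 45.00 | 2178000.00 | 891000.00
hole | -1887.00 | 158.50 | 50.50 | -299089.50 | -95293.50
Σ | 17913.00 |  |  | 1878910.50 | 795706.50
x_c = 1878910.50 / 17913.00 = 104.89 mm
y_c = 795706.50 / 17913.00 = 44.42 mm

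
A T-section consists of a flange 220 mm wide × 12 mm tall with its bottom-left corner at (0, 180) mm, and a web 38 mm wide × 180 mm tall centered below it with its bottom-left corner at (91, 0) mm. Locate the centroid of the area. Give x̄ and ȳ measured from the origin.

web: A = 38 × 180 = 6840.00, centroid at (110.00, 90.00).
flange: A = 220 × 12 = 2640.00, centroid at (110.00, 186.00).
ΣA = 9480.00 mm², ΣAx̄ = 1042800.00 mm³, ΣAȳ = 1106640.00 mm³.
x̄ = 1042800.00/9480.00 = 110.00 mm; ȳ = 1106640.00/9480.00 = 116.73 mm.

x̄ = 110.00 mm, ȳ = 116.73 mm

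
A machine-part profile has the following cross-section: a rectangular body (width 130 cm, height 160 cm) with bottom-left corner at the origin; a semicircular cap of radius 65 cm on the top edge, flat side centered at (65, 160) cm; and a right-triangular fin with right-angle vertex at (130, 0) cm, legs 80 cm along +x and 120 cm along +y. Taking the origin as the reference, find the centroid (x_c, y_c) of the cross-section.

rectangular body: A = 130 × 160 = 20800.00, centroid at (65.00, 80.00).
semicircular top: A = ½π·65² = 6636.61, centroid at (65.00, 187.59).
triangular fin: A = ½·80·120 = 4800.00, centroid at (156.67, 40.00).
ΣA = 32236.61 cm², ΣAx_c = 2535379.94 cm³, ΣAy_c = 3100941.65 cm³.
x_c = 2535379.94/32236.61 = 78.65 cm; y_c = 3100941.65/32236.61 = 96.19 cm.

x_c = 78.65 cm, y_c = 96.19 cm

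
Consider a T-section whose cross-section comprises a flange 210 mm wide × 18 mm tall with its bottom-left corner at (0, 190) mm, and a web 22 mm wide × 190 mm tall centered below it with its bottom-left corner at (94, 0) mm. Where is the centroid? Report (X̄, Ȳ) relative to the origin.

Part | A | x̄ᵢ | ȳᵢ | A·x̄ᵢ | A·ȳᵢ
web | 4180.00 | 105.00 | 95.00 | 438900.00 | 397100.00
flange | 3780.00 | 105.00 | 199.00 | 396900.00 | 752220.00
Σ | 7960.00 |  |  | 835800.00 | 1149320.00
X̄ = 835800.00 / 7960.00 = 105.00 mm
Ȳ = 1149320.00 / 7960.00 = 144.39 mm

X̄ = 105.00 mm, Ȳ = 144.39 mm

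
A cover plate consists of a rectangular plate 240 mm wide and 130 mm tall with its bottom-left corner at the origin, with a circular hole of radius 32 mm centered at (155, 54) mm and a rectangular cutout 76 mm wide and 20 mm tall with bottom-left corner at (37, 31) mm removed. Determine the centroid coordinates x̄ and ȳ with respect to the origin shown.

Part | A | x̄ᵢ | ȳᵢ | A·x̄ᵢ | A·ȳᵢ
plate | 31200.00 | 120.00 | 65.00 | 3744000.00 | 2028000.00
hole 1 | -3216.99 | 155.00 | 54.00 | -498633.59 | -173717.51
hole 2 | -1520.00 | 75.00 | 41.00 | -114000.00 | -62320.00
Σ | 26463.01 |  |  | 3131366.41 | 1791962.49
x̄ = 3131366.41 / 26463.01 = 118.33 mm
ȳ = 1791962.49 / 26463.01 = 67.72 mm

x̄ = 118.33 mm, ȳ = 67.72 mm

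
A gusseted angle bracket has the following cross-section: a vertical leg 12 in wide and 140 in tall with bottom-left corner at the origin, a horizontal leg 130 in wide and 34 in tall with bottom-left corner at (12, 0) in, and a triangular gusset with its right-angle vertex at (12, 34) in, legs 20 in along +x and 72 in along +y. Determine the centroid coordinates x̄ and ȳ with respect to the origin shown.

x̄ = 53.35 in, ȳ = 34.38 in

vertical leg: A = 12 × 140 = 1680.00, centroid at (6.00, 70.00).
horizontal leg: A = 130 × 34 = 4420.00, centroid at (77.00, 17.00).
gusset: A = ½·20·72 = 720.00, centroid at (18.67, 58.00).
ΣA = 6820.00 in²
ΣAx̄ = (1680.00)(6.00) + (4420.00)(77.00) + (720.00)(18.67) = 363860.00 in³
ΣAȳ = (1680.00)(70.00) + (4420.00)(17.00) + (720.00)(58.00) = 234500.00 in³
x̄ = 363860.00 / 6820.00 = 53.35 in
ȳ = 234500.00 / 6820.00 = 34.38 in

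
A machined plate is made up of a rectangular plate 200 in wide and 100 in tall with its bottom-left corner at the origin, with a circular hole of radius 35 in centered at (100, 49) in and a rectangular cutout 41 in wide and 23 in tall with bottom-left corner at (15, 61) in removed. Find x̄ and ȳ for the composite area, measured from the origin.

Part | A | x̄ᵢ | ȳᵢ | A·x̄ᵢ | A·ȳᵢ
plate | 20000.00 | 100.00 | 50.00 | 2000000.00 | 1000000.00
hole 1 | -3848.45 | 100.00 | 49.00 | -384845.10 | -188574.10
hole 2 | -943.00 | 35.50 | 72.50 | -33476.50 | -68367.50
Σ | 15208.55 |  |  | 1581678.40 | 743058.40
x̄ = 1581678.40 / 15208.55 = 104.00 in
ȳ = 743058.40 / 15208.55 = 48.86 in

x̄ = 104.00 in, ȳ = 48.86 in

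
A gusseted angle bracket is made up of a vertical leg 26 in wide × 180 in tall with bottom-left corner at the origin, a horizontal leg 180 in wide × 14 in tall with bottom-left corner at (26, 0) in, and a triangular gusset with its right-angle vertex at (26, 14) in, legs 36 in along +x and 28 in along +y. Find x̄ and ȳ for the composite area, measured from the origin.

Part | A | x̄ᵢ | ȳᵢ | A·x̄ᵢ | A·ȳᵢ
vertical leg | 4680.00 | 13.00 | 90.00 | 60840.00 | 421200.00
horizontal leg | 2520.00 | 116.00 | 7.00 | 292320.00 | 17640.00
gusset | 504.00 | 38.00 | 23.33 | 19152.00 | 11760.00
Σ | 7704.00 |  |  | 372312.00 | 450600.00
x̄ = 372312.00 / 7704.00 = 48.33 in
ȳ = 450600.00 / 7704.00 = 58.49 in

x̄ = 48.33 in, ȳ = 58.49 in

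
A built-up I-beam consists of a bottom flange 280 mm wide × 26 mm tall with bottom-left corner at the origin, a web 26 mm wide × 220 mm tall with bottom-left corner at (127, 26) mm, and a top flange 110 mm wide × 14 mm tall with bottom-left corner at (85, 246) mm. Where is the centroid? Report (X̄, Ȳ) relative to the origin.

X̄ = 140.00 mm, Ȳ = 86.81 mm

bottom flange: A = 280 × 26 = 7280.00, centroid at (140.00, 13.00).
web: A = 26 × 220 = 5720.00, centroid at (140.00, 136.00).
top flange: A = 110 × 14 = 1540.00, centroid at (140.00, 253.00).
ΣA = 14540.00 mm²
ΣAX̄ = (7280.00)(140.00) + (5720.00)(140.00) + (1540.00)(140.00) = 2035600.00 mm³
ΣAȲ = (7280.00)(13.00) + (5720.00)(136.00) + (1540.00)(253.00) = 1262180.00 mm³
X̄ = 2035600.00 / 14540.00 = 140.00 mm
Ȳ = 1262180.00 / 14540.00 = 86.81 mm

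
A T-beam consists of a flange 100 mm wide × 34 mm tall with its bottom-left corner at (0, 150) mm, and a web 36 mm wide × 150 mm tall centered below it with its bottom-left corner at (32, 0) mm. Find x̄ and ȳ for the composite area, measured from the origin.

x̄ = 50.00 mm, ȳ = 110.55 mm

web: A = 36 × 150 = 5400.00, centroid at (50.00, 75.00).
flange: A = 100 × 34 = 3400.00, centroid at (50.00, 167.00).
ΣA = 8800.00 mm², ΣAx̄ = 440000.00 mm³, ΣAȳ = 972800.00 mm³.
x̄ = 440000.00/8800.00 = 50.00 mm; ȳ = 972800.00/8800.00 = 110.55 mm.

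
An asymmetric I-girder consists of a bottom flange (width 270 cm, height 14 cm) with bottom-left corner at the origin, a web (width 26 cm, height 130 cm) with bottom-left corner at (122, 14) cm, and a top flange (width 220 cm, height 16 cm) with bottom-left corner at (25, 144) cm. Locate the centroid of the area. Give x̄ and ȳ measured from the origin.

x̄ = 135.00 cm, ȳ = 77.58 cm

Part | A | x̄ᵢ | ȳᵢ | A·x̄ᵢ | A·ȳᵢ
bottom flange | 3780.00 | 135.00 | 7.00 | 510300.00 | 26460.00
web | 3380.00 | 135.00 | 79.00 | 456300.00 | 267020.00
top flange | 3520.00 | 135.00 | 152.00 | 475200.00 | 535040.00
Σ | 10680.00 |  |  | 1441800.00 | 828520.00
x̄ = 1441800.00 / 10680.00 = 135.00 cm
ȳ = 828520.00 / 10680.00 = 77.58 cm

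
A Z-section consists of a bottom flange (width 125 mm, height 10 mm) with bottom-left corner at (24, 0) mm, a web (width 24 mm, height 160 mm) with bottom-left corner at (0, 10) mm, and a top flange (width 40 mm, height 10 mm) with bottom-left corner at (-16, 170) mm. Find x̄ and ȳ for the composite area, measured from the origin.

x̄ = 28.38 mm, ȳ = 76.84 mm

bottom flange: A = 125 × 10 = 1250.00, centroid at (86.50, 5.00).
web: A = 24 × 160 = 3840.00, centroid at (12.00, 90.00).
top flange: A = 40 × 10 = 400.00, centroid at (4.00, 175.00).
ΣA = 5490.00 mm², ΣAx̄ = 155805.00 mm³, ΣAȳ = 421850.00 mm³.
x̄ = 155805.00/5490.00 = 28.38 mm; ȳ = 421850.00/5490.00 = 76.84 mm.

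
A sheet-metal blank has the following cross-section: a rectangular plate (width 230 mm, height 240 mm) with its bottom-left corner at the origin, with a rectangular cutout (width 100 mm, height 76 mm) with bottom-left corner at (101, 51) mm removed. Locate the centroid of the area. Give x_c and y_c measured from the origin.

Part | A | x̄ᵢ | ȳᵢ | A·x̄ᵢ | A·ȳᵢ
plate | 55200.00 | 115.00 | 120.00 | 6348000.00 | 6624000.00
hole | -7600.00 | 151.00 | 89.00 | -1147600.00 | -676400.00
Σ | 47600.00 |  |  | 5200400.00 | 5947600.00
x_c = 5200400.00 / 47600.00 = 109.25 mm
y_c = 5947600.00 / 47600.00 = 124.95 mm

x_c = 109.25 mm, y_c = 124.95 mm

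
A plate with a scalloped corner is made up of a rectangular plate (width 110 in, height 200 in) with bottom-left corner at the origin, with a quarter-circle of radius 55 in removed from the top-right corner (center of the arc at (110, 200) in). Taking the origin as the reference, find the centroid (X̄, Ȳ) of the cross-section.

X̄ = 51.17 in, Ȳ = 90.72 in

plate: A = 110 × 200 = 22000.00, centroid at (55.00, 100.00).
removed quarter-circle: A = −¼π·55² = -2375.83, centroid at (86.66, 176.66).
ΣA = 19624.17 in², ΣAX̄ = 1004117.09 in³, ΣAȲ = 1780292.44 in³.
X̄ = 1004117.09/19624.17 = 51.17 in; Ȳ = 1780292.44/19624.17 = 90.72 in.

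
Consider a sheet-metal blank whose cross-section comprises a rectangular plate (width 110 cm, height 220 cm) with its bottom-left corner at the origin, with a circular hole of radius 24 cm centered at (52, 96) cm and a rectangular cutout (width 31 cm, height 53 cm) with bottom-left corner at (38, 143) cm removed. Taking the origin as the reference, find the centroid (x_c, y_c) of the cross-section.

x_c = 55.38 cm, y_c = 106.51 cm

Part | A | x̄ᵢ | ȳᵢ | A·x̄ᵢ | A·ȳᵢ
plate | 24200.00 | 55.00 | 110.00 | 1331000.00 | 2662000.00
hole 1 | -1809.56 | 52.00 | 96.00 | -94096.98 | -173717.51
hole 2 | -1643.00 | 53.50 | 169.50 | -87900.50 | -278488.50
Σ | 20747.44 |  |  | 1149002.52 | 2209793.99
x_c = 1149002.52 / 20747.44 = 55.38 cm
y_c = 2209793.99 / 20747.44 = 106.51 cm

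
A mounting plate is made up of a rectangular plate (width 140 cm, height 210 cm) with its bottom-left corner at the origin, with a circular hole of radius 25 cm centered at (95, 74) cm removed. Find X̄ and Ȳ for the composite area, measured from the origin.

X̄ = 68.21 cm, Ȳ = 107.22 cm

Part | A | x̄ᵢ | ȳᵢ | A·x̄ᵢ | A·ȳᵢ
plate | 29400.00 | 70.00 | 105.00 | 2058000.00 | 3087000.00
hole | -1963.50 | 95.00 | 74.00 | -186532.06 | -145298.66
Σ | 27436.50 |  |  | 1871467.94 | 2941701.34
X̄ = 1871467.94 / 27436.50 = 68.21 cm
Ȳ = 2941701.34 / 27436.50 = 107.22 cm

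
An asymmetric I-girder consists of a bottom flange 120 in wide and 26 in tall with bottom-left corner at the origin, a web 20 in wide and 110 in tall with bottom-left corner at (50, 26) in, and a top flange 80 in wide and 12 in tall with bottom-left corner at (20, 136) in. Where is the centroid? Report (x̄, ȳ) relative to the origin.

x̄ = 60.00 in, ȳ = 56.54 in

bottom flange: A = 120 × 26 = 3120.00, centroid at (60.00, 13.00).
web: A = 20 × 110 = 2200.00, centroid at (60.00, 81.00).
top flange: A = 80 × 12 = 960.00, centroid at (60.00, 142.00).
ΣA = 6280.00 in²
ΣAx̄ = (3120.00)(60.00) + (2200.00)(60.00) + (960.00)(60.00) = 376800.00 in³
ΣAȳ = (3120.00)(13.00) + (2200.00)(81.00) + (960.00)(142.00) = 355080.00 in³
x̄ = 376800.00 / 6280.00 = 60.00 in
ȳ = 355080.00 / 6280.00 = 56.54 in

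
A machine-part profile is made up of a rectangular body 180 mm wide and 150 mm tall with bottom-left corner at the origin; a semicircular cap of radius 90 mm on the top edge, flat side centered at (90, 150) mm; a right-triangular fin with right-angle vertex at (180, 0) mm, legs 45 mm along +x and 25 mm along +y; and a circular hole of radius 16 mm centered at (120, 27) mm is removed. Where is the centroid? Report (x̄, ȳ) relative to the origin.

x̄ = 90.88 mm, ȳ = 111.51 mm

Part | A | x̄ᵢ | ȳᵢ | A·x̄ᵢ | A·ȳᵢ
rectangular body | 27000.00 | 90.00 | 75.00 | 2430000.00 | 2025000.00
semicircular top | 12723.45 | 90.00 | 188.20 | 1145110.52 | 2394517.54
triangular fin | 562.50 | 195.00 | 8.33 | 109687.50 | 4687.50
hole | -804.25 | 120.00 | 27.00 | -96509.73 | -21714.69
Σ | 39481.70 |  |  | 3588288.30 | 4402490.35
x̄ = 3588288.30 / 39481.70 = 90.88 mm
ȳ = 4402490.35 / 39481.70 = 111.51 mm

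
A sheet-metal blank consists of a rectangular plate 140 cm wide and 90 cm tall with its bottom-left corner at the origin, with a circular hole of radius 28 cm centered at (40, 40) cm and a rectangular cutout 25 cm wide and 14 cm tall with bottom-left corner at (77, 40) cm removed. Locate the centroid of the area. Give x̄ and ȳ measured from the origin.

plate: A = 140 × 90 = 12600.00, centroid at (70.00, 45.00).
hole 1: A = −π·28² = -2463.01, centroid at (40.00, 40.00).
hole 2: A = −(25 × 14) = -350.00, centroid at (89.50, 47.00).
ΣA = 9786.99 cm²
ΣAx̄ = (12600.00)(70.00) + (-2463.01)(40.00) + (-350.00)(89.50) = 752154.65 cm³
ΣAȳ = (12600.00)(45.00) + (-2463.01)(40.00) + (-350.00)(47.00) = 452029.65 cm³
x̄ = 752154.65 / 9786.99 = 76.85 cm
ȳ = 452029.65 / 9786.99 = 46.19 cm

x̄ = 76.85 cm, ȳ = 46.19 cm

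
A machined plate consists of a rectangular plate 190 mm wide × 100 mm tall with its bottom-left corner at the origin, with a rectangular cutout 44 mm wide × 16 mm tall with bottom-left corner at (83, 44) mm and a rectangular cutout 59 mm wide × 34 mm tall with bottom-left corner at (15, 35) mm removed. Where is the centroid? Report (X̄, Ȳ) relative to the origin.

X̄ = 100.79 mm, Ȳ = 49.67 mm

plate: A = 190 × 100 = 19000.00, centroid at (95.00, 50.00).
hole 1: A = −(44 × 16) = -704.00, centroid at (105.00, 52.00).
hole 2: A = −(59 × 34) = -2006.00, centroid at (44.50, 52.00).
ΣA = 16290.00 mm², ΣAX̄ = 1641813.00 mm³, ΣAȲ = 809080.00 mm³.
X̄ = 1641813.00/16290.00 = 100.79 mm; Ȳ = 809080.00/16290.00 = 49.67 mm.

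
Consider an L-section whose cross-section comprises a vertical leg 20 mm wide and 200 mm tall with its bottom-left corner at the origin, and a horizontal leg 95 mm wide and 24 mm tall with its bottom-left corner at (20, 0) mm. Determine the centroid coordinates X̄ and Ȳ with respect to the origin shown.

X̄ = 30.88 mm, Ȳ = 68.05 mm

Part | A | x̄ᵢ | ȳᵢ | A·x̄ᵢ | A·ȳᵢ
vertical leg | 4000.00 | 10.00 | 100.00 | 40000.00 | 400000.00
horizontal leg | 2280.00 | 67.50 | 12.00 | 153900.00 | 27360.00
Σ | 6280.00 |  |  | 193900.00 | 427360.00
X̄ = 193900.00 / 6280.00 = 30.88 mm
Ȳ = 427360.00 / 6280.00 = 68.05 mm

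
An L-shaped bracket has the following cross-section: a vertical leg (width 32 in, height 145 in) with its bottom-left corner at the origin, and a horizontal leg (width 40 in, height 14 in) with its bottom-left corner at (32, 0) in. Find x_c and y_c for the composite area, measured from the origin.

Part | A | x̄ᵢ | ȳᵢ | A·x̄ᵢ | A·ȳᵢ
vertical leg | 4640.00 | 16.00 | 72.50 | 74240.00 | 336400.00
horizontal leg | 560.00 | 52.00 | 7.00 | 29120.00 | 3920.00
Σ | 5200.00 |  |  | 103360.00 | 340320.00
x_c = 103360.00 / 5200.00 = 19.88 in
y_c = 340320.00 / 5200.00 = 65.45 in

x_c = 19.88 in, y_c = 65.45 in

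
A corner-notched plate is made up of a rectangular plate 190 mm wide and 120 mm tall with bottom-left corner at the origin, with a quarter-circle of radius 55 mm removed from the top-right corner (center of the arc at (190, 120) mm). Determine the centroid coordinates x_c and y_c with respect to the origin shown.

plate: A = 190 × 120 = 22800.00, centroid at (95.00, 60.00).
removed quarter-circle: A = −¼π·55² = -2375.83, centroid at (166.66, 96.66).
ΣA = 20424.17 mm²
ΣAx_c = (22800.00)(95.00) + (-2375.83)(166.66) = 1770050.74 mm³
ΣAy_c = (22800.00)(60.00) + (-2375.83)(96.66) = 1138358.80 mm³
x_c = 1770050.74 / 20424.17 = 86.66 mm
y_c = 1138358.80 / 20424.17 = 55.74 mm

x_c = 86.66 mm, y_c = 55.74 mm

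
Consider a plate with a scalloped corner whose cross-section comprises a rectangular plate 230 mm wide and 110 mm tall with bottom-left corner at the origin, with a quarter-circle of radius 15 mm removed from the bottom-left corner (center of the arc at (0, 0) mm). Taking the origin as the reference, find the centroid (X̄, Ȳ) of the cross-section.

Part | A | x̄ᵢ | ȳᵢ | A·x̄ᵢ | A·ȳᵢ
plate | 25300.00 | 115.00 | 55.00 | 2909500.00 | 1391500.00
removed quarter-circle | -176.71 | 6.37 | 6.37 | -1125.00 | -1125.00
Σ | 25123.29 |  |  | 2908375.00 | 1390375.00
X̄ = 2908375.00 / 25123.29 = 115.76 mm
Ȳ = 1390375.00 / 25123.29 = 55.34 mm

X̄ = 115.76 mm, Ȳ = 55.34 mm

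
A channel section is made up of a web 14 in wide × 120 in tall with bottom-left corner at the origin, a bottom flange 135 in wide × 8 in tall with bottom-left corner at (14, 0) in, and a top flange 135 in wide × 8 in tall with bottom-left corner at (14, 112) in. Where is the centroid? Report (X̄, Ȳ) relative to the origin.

X̄ = 48.91 in, Ȳ = 60.00 in

web: A = 14 × 120 = 1680.00, centroid at (7.00, 60.00).
bottom flange: A = 135 × 8 = 1080.00, centroid at (81.50, 4.00).
top flange: A = 135 × 8 = 1080.00, centroid at (81.50, 116.00).
ΣA = 3840.00 in², ΣAX̄ = 187800.00 in³, ΣAȲ = 230400.00 in³.
X̄ = 187800.00/3840.00 = 48.91 in; Ȳ = 230400.00/3840.00 = 60.00 in.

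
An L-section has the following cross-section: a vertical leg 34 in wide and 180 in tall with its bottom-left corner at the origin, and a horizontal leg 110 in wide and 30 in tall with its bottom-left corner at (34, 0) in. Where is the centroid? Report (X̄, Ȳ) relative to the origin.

X̄ = 42.22 in, Ȳ = 63.73 in

Part | A | x̄ᵢ | ȳᵢ | A·x̄ᵢ | A·ȳᵢ
vertical leg | 6120.00 | 17.00 | 90.00 | 104040.00 | 550800.00
horizontal leg | 3300.00 | 89.00 | 15.00 | 293700.00 | 49500.00
Σ | 9420.00 |  |  | 397740.00 | 600300.00
X̄ = 397740.00 / 9420.00 = 42.22 in
Ȳ = 600300.00 / 9420.00 = 63.73 in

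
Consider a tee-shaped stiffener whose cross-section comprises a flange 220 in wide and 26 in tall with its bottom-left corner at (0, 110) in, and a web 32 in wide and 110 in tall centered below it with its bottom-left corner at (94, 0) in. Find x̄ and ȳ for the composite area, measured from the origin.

Part | A | x̄ᵢ | ȳᵢ | A·x̄ᵢ | A·ȳᵢ
web | 3520.00 | 110.00 | 55.00 | 387200.00 | 193600.00
flange | 5720.00 | 110.00 | 123.00 | 629200.00 | 703560.00
Σ | 9240.00 |  |  | 1016400.00 | 897160.00
x̄ = 1016400.00 / 9240.00 = 110.00 in
ȳ = 897160.00 / 9240.00 = 97.10 in

x̄ = 110.00 in, ȳ = 97.10 in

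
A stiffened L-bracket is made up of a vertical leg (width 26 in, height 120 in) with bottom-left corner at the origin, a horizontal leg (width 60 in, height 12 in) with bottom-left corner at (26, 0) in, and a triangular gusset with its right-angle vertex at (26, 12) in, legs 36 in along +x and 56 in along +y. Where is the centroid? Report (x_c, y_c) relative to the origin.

vertical leg: A = 26 × 120 = 3120.00, centroid at (13.00, 60.00).
horizontal leg: A = 60 × 12 = 720.00, centroid at (56.00, 6.00).
gusset: A = ½·36·56 = 1008.00, centroid at (38.00, 30.67).
ΣA = 4848.00 in², ΣAx_c = 119184.00 in³, ΣAy_c = 222432.00 in³.
x_c = 119184.00/4848.00 = 24.58 in; y_c = 222432.00/4848.00 = 45.88 in.

x_c = 24.58 in, y_c = 45.88 in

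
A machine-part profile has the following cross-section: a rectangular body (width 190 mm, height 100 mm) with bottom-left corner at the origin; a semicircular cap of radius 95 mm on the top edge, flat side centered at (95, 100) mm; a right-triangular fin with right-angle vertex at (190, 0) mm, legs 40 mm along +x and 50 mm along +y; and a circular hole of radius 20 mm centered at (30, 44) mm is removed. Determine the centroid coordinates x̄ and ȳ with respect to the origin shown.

rectangular body: A = 190 × 100 = 19000.00, centroid at (95.00, 50.00).
semicircular top: A = ½π·95² = 14176.44, centroid at (95.00, 140.32).
triangular fin: A = ½·40·50 = 1000.00, centroid at (203.33, 16.67).
hole: A = −π·20² = -1256.64, centroid at (30.00, 44.00).
ΣA = 32919.80 mm², ΣAx̄ = 3317395.72 mm³, ΣAȳ = 2900601.65 mm³.
x̄ = 3317395.72/32919.80 = 100.77 mm; ȳ = 2900601.65/32919.80 = 88.11 mm.

x̄ = 100.77 mm, ȳ = 88.11 mm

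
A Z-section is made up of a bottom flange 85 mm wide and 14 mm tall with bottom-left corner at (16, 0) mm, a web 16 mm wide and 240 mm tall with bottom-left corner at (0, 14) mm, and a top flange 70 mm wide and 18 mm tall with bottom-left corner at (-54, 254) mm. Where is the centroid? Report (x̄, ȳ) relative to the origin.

Part | A | x̄ᵢ | ȳᵢ | A·x̄ᵢ | A·ȳᵢ
bottom flange | 1190.00 | 58.50 | 7.00 | 69615.00 | 8330.00
web | 3840.00 | 8.00 | 134.00 | 30720.00 | 514560.00
top flange | 1260.00 | -19.00 | 263.00 | -23940.00 | 331380.00
Σ | 6290.00 |  |  | 76395.00 | 854270.00
x̄ = 76395.00 / 6290.00 = 12.15 mm
ȳ = 854270.00 / 6290.00 = 135.81 mm

x̄ = 12.15 mm, ȳ = 135.81 mm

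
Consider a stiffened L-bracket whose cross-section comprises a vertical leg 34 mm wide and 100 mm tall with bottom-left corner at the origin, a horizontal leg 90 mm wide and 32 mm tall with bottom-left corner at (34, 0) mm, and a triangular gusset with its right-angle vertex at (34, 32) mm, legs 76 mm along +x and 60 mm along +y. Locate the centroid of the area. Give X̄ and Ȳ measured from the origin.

vertical leg: A = 34 × 100 = 3400.00, centroid at (17.00, 50.00).
horizontal leg: A = 90 × 32 = 2880.00, centroid at (79.00, 16.00).
gusset: A = ½·76·60 = 2280.00, centroid at (59.33, 52.00).
ΣA = 8560.00 mm², ΣAX̄ = 420600.00 mm³, ΣAȲ = 334640.00 mm³.
X̄ = 420600.00/8560.00 = 49.14 mm; Ȳ = 334640.00/8560.00 = 39.09 mm.

X̄ = 49.14 mm, Ȳ = 39.09 mm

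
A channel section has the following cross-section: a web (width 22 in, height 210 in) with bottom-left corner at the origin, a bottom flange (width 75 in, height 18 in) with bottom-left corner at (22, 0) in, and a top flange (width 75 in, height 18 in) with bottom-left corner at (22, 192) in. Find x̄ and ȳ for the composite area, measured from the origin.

web: A = 22 × 210 = 4620.00, centroid at (11.00, 105.00).
bottom flange: A = 75 × 18 = 1350.00, centroid at (59.50, 9.00).
top flange: A = 75 × 18 = 1350.00, centroid at (59.50, 201.00).
ΣA = 7320.00 in²
ΣAx̄ = (4620.00)(11.00) + (1350.00)(59.50) + (1350.00)(59.50) = 211470.00 in³
ΣAȳ = (4620.00)(105.00) + (1350.00)(9.00) + (1350.00)(201.00) = 768600.00 in³
x̄ = 211470.00 / 7320.00 = 28.89 in
ȳ = 768600.00 / 7320.00 = 105.00 in

x̄ = 28.89 in, ȳ = 105.00 in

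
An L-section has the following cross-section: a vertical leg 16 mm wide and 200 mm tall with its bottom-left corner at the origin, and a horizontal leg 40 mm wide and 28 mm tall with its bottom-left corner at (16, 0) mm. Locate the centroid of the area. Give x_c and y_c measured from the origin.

vertical leg: A = 16 × 200 = 3200.00, centroid at (8.00, 100.00).
horizontal leg: A = 40 × 28 = 1120.00, centroid at (36.00, 14.00).
ΣA = 4320.00 mm²
ΣAx_c = (3200.00)(8.00) + (1120.00)(36.00) = 65920.00 mm³
ΣAy_c = (3200.00)(100.00) + (1120.00)(14.00) = 335680.00 mm³
x_c = 65920.00 / 4320.00 = 15.26 mm
y_c = 335680.00 / 4320.00 = 77.70 mm

x_c = 15.26 mm, y_c = 77.70 mm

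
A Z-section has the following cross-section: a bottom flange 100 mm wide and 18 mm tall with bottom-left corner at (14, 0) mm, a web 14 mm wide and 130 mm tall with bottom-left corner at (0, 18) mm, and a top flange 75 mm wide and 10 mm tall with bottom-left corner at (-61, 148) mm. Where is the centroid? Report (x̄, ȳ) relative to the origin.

x̄ = 25.24 mm, ȳ = 64.53 mm

bottom flange: A = 100 × 18 = 1800.00, centroid at (64.00, 9.00).
web: A = 14 × 130 = 1820.00, centroid at (7.00, 83.00).
top flange: A = 75 × 10 = 750.00, centroid at (-23.50, 153.00).
ΣA = 4370.00 mm², ΣAx̄ = 110315.00 mm³, ΣAȳ = 282010.00 mm³.
x̄ = 110315.00/4370.00 = 25.24 mm; ȳ = 282010.00/4370.00 = 64.53 mm.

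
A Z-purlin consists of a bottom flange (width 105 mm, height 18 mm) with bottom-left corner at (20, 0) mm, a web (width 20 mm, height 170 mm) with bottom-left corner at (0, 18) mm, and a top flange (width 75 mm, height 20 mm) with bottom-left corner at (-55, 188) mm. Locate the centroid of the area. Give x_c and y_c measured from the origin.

x_c = 21.32 mm, y_c = 97.82 mm

Part | A | x̄ᵢ | ȳᵢ | A·x̄ᵢ | A·ȳᵢ
bottom flange | 1890.00 | 72.50 | 9.00 | 137025.00 | 17010.00
web | 3400.00 | 10.00 | 103.00 | 34000.00 | 350200.00
top flange | 1500.00 | -17.50 | 198.00 | -26250.00 | 297000.00
Σ | 6790.00 |  |  | 144775.00 | 664210.00
x_c = 144775.00 / 6790.00 = 21.32 mm
y_c = 664210.00 / 6790.00 = 97.82 mm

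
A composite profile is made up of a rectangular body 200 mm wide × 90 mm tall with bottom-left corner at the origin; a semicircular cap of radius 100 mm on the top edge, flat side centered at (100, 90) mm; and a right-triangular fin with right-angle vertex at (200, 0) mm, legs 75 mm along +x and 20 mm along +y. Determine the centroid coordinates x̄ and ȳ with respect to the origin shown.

x̄ = 102.72 mm, ȳ = 84.03 mm

rectangular body: A = 200 × 90 = 18000.00, centroid at (100.00, 45.00).
semicircular top: A = ½π·100² = 15707.96, centroid at (100.00, 132.44).
triangular fin: A = ½·75·20 = 750.00, centroid at (225.00, 6.67).
ΣA = 34457.96 mm², ΣAx̄ = 3539546.33 mm³, ΣAȳ = 2895383.36 mm³.
x̄ = 3539546.33/34457.96 = 102.72 mm; ȳ = 2895383.36/34457.96 = 84.03 mm.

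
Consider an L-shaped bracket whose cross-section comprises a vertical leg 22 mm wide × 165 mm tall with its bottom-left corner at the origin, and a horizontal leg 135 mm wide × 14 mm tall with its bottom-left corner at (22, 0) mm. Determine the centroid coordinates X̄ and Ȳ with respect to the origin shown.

X̄ = 37.88 mm, Ȳ = 56.65 mm

Part | A | x̄ᵢ | ȳᵢ | A·x̄ᵢ | A·ȳᵢ
vertical leg | 3630.00 | 11.00 | 82.50 | 39930.00 | 299475.00
horizontal leg | 1890.00 | 89.50 | 7.00 | 169155.00 | 13230.00
Σ | 5520.00 |  |  | 209085.00 | 312705.00
X̄ = 209085.00 / 5520.00 = 37.88 mm
Ȳ = 312705.00 / 5520.00 = 56.65 mm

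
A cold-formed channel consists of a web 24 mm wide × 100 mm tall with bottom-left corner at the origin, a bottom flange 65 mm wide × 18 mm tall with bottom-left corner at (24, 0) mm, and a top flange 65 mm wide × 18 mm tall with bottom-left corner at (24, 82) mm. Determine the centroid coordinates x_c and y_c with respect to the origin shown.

x_c = 33.97 mm, y_c = 50.00 mm

web: A = 24 × 100 = 2400.00, centroid at (12.00, 50.00).
bottom flange: A = 65 × 18 = 1170.00, centroid at (56.50, 9.00).
top flange: A = 65 × 18 = 1170.00, centroid at (56.50, 91.00).
ΣA = 4740.00 mm², ΣAx_c = 161010.00 mm³, ΣAy_c = 237000.00 mm³.
x_c = 161010.00/4740.00 = 33.97 mm; y_c = 237000.00/4740.00 = 50.00 mm.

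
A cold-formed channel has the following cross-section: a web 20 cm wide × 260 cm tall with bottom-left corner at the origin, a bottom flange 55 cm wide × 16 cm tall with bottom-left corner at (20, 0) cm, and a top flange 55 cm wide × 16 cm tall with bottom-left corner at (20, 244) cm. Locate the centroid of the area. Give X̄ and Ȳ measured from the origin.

web: A = 20 × 260 = 5200.00, centroid at (10.00, 130.00).
bottom flange: A = 55 × 16 = 880.00, centroid at (47.50, 8.00).
top flange: A = 55 × 16 = 880.00, centroid at (47.50, 252.00).
ΣA = 6960.00 cm², ΣAX̄ = 135600.00 cm³, ΣAȲ = 904800.00 cm³.
X̄ = 135600.00/6960.00 = 19.48 cm; Ȳ = 904800.00/6960.00 = 130.00 cm.

X̄ = 19.48 cm, Ȳ = 130.00 cm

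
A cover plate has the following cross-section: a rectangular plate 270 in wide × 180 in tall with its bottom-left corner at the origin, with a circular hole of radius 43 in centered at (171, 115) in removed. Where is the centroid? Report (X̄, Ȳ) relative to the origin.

plate: A = 270 × 180 = 48600.00, centroid at (135.00, 90.00).
hole: A = −π·43² = -5808.80, centroid at (171.00, 115.00).
ΣA = 42791.20 in²
ΣAX̄ = (48600.00)(135.00) + (-5808.80)(171.00) = 5567694.38 in³
ΣAȲ = (48600.00)(90.00) + (-5808.80)(115.00) = 3705987.45 in³
X̄ = 5567694.38 / 42791.20 = 130.11 in
Ȳ = 3705987.45 / 42791.20 = 86.61 in

X̄ = 130.11 in, Ȳ = 86.61 in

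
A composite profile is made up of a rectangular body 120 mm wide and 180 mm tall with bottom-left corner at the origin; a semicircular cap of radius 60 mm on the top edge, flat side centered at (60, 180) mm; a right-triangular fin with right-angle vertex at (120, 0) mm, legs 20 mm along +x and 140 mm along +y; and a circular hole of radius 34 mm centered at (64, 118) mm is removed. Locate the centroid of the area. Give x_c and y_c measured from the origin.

x_c = 63.15 mm, y_c = 109.61 mm

Part | A | x̄ᵢ | ȳᵢ | A·x̄ᵢ | A·ȳᵢ
rectangular body | 21600.00 | 60.00 | 90.00 | 1296000.00 | 1944000.00
semicircular top | 5654.87 | 60.00 | 205.46 | 339292.01 | 1161876.02
triangular fin | 1400.00 | 126.67 | 46.67 | 177333.33 | 65333.33
hole | -3631.68 | 64.00 | 118.00 | -232427.59 | -428538.37
Σ | 25023.19 |  |  | 1580197.75 | 2742670.98
x_c = 1580197.75 / 25023.19 = 63.15 mm
y_c = 2742670.98 / 25023.19 = 109.61 mm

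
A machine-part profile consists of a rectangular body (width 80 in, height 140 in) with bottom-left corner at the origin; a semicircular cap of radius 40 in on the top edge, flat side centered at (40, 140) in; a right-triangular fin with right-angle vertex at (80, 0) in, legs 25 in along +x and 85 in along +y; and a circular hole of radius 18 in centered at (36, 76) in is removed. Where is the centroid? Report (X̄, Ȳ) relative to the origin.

rectangular body: A = 80 × 140 = 11200.00, centroid at (40.00, 70.00).
semicircular top: A = ½π·40² = 2513.27, centroid at (40.00, 156.98).
triangular fin: A = ½·25·85 = 1062.50, centroid at (88.33, 28.33).
hole: A = −π·18² = -1017.88, centroid at (36.00, 76.00).
ΣA = 13757.90 in²
ΣAX̄ = (11200.00)(40.00) + (2513.27)(40.00) + (1062.50)(88.33) + (-1017.88)(36.00) = 605741.59 in³
ΣAȲ = (11200.00)(70.00) + (2513.27)(156.98) + (1062.50)(28.33) + (-1017.88)(76.00) = 1131270.63 in³
X̄ = 605741.59 / 13757.90 = 44.03 in
Ȳ = 1131270.63 / 13757.90 = 82.23 in

X̄ = 44.03 in, Ȳ = 82.23 in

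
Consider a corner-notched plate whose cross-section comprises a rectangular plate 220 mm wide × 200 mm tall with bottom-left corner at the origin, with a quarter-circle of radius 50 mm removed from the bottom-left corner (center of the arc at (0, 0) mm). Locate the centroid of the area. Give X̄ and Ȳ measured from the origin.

X̄ = 114.15 mm, Ȳ = 103.68 mm

plate: A = 220 × 200 = 44000.00, centroid at (110.00, 100.00).
removed quarter-circle: A = −¼π·50² = -1963.50, centroid at (21.22, 21.22).
ΣA = 42036.50 mm², ΣAX̄ = 4798333.33 mm³, ΣAȲ = 4358333.33 mm³.
X̄ = 4798333.33/42036.50 = 114.15 mm; Ȳ = 4358333.33/42036.50 = 103.68 mm.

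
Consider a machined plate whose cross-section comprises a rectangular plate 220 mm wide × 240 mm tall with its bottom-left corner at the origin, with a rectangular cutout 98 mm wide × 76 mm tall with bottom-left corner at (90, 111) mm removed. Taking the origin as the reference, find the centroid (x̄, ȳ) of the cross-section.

x̄ = 105.24 mm, ȳ = 115.24 mm

Part | A | x̄ᵢ | ȳᵢ | A·x̄ᵢ | A·ȳᵢ
plate | 52800.00 | 110.00 | 120.00 | 5808000.00 | 6336000.00
hole | -7448.00 | 139.00 | 149.00 | -1035272.00 | -1109752.00
Σ | 45352.00 |  |  | 4772728.00 | 5226248.00
x̄ = 4772728.00 / 45352.00 = 105.24 mm
ȳ = 5226248.00 / 45352.00 = 115.24 mm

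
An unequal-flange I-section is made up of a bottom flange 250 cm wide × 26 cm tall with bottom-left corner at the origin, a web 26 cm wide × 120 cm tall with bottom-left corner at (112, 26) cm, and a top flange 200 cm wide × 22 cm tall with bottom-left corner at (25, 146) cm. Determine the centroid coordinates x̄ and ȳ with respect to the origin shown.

Part | A | x̄ᵢ | ȳᵢ | A·x̄ᵢ | A·ȳᵢ
bottom flange | 6500.00 | 125.00 | 13.00 | 812500.00 | 84500.00
web | 3120.00 | 125.00 | 86.00 | 390000.00 | 268320.00
top flange | 4400.00 | 125.00 | 157.00 | 550000.00 | 690800.00
Σ | 14020.00 |  |  | 1752500.00 | 1043620.00
x̄ = 1752500.00 / 14020.00 = 125.00 cm
ȳ = 1043620.00 / 14020.00 = 74.44 cm

x̄ = 125.00 cm, ȳ = 74.44 cm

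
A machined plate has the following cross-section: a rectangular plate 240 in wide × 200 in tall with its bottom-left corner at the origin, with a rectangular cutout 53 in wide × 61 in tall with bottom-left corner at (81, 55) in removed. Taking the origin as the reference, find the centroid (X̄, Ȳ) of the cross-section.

X̄ = 120.90 in, Ȳ = 101.05 in

plate: A = 240 × 200 = 48000.00, centroid at (120.00, 100.00).
hole: A = −(53 × 61) = -3233.00, centroid at (107.50, 85.50).
ΣA = 44767.00 in², ΣAX̄ = 5412452.50 in³, ΣAȲ = 4523578.50 in³.
X̄ = 5412452.50/44767.00 = 120.90 in; Ȳ = 4523578.50/44767.00 = 101.05 in.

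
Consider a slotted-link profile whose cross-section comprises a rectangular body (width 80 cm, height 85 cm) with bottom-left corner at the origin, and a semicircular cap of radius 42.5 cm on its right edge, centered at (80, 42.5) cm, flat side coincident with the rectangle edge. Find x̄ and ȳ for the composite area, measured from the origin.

rectangular body: A = 80 × 85 = 6800.00, centroid at (40.00, 42.50).
semicircular end: A = ½π·42.5² = 2837.25, centroid at (98.04, 42.50).
ΣA = 9637.25 cm²
ΣAx̄ = (6800.00)(40.00) + (2837.25)(98.04) = 550157.15 cm³
ΣAȳ = (6800.00)(42.50) + (2837.25)(42.50) = 409583.16 cm³
x̄ = 550157.15 / 9637.25 = 57.09 cm
ȳ = 409583.16 / 9637.25 = 42.50 cm

x̄ = 57.09 cm, ȳ = 42.50 cm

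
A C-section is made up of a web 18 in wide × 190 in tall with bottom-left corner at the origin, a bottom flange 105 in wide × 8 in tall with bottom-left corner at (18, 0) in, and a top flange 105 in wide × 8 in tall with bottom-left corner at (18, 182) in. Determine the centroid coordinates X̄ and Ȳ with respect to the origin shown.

X̄ = 29.26 in, Ȳ = 95.00 in

Part | A | x̄ᵢ | ȳᵢ | A·x̄ᵢ | A·ȳᵢ
web | 3420.00 | 9.00 | 95.00 | 30780.00 | 324900.00
bottom flange | 840.00 | 70.50 | 4.00 | 59220.00 | 3360.00
top flange | 840.00 | 70.50 | 186.00 | 59220.00 | 156240.00
Σ | 5100.00 |  |  | 149220.00 | 484500.00
X̄ = 149220.00 / 5100.00 = 29.26 in
Ȳ = 484500.00 / 5100.00 = 95.00 in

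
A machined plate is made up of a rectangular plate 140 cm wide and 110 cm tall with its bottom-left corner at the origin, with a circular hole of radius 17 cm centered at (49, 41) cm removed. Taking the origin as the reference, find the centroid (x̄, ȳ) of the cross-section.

x̄ = 71.32 cm, ȳ = 55.88 cm

Part | A | x̄ᵢ | ȳᵢ | A·x̄ᵢ | A·ȳᵢ
plate | 15400.00 | 70.00 | 55.00 | 1078000.00 | 847000.00
hole | -907.92 | 49.00 | 41.00 | -44488.09 | -37224.73
Σ | 14492.08 |  |  | 1033511.91 | 809775.27
x̄ = 1033511.91 / 14492.08 = 71.32 cm
ȳ = 809775.27 / 14492.08 = 55.88 cm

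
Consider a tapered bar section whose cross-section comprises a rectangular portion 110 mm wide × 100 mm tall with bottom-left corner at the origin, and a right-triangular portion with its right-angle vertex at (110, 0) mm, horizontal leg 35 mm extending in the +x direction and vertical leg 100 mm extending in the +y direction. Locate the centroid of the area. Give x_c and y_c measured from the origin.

rectangular portion: A = 110 × 100 = 11000.00, centroid at (55.00, 50.00).
triangular portion: A = ½·35·100 = 1750.00, centroid at (121.67, 33.33).
ΣA = 12750.00 mm²
ΣAx_c = (11000.00)(55.00) + (1750.00)(121.67) = 817916.67 mm³
ΣAy_c = (11000.00)(50.00) + (1750.00)(33.33) = 608333.33 mm³
x_c = 817916.67 / 12750.00 = 64.15 mm
y_c = 608333.33 / 12750.00 = 47.71 mm

x_c = 64.15 mm, y_c = 47.71 mm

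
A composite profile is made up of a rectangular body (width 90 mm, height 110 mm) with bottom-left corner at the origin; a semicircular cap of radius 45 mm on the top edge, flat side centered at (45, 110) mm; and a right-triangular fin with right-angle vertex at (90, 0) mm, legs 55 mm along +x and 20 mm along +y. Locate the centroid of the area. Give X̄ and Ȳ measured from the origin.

Part | A | x̄ᵢ | ȳᵢ | A·x̄ᵢ | A·ȳᵢ
rectangular body | 9900.00 | 45.00 | 55.00 | 445500.00 | 544500.00
semicircular top | 3180.86 | 45.00 | 129.10 | 143138.82 | 410644.88
triangular fin | 550.00 | 108.33 | 6.67 | 59583.33 | 3666.67
Σ | 13630.86 |  |  | 648222.15 | 958811.55
X̄ = 648222.15 / 13630.86 = 47.56 mm
Ȳ = 958811.55 / 13630.86 = 70.34 mm

X̄ = 47.56 mm, Ȳ = 70.34 mm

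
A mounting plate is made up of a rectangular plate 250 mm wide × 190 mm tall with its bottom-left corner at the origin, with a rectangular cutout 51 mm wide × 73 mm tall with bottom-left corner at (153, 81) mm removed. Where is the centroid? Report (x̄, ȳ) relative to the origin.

Part | A | x̄ᵢ | ȳᵢ | A·x̄ᵢ | A·ȳᵢ
plate | 47500.00 | 125.00 | 95.00 | 5937500.00 | 4512500.00
hole | -3723.00 | 178.50 | 117.50 | -664555.50 | -437452.50
Σ | 43777.00 |  |  | 5272944.50 | 4075047.50
x̄ = 5272944.50 / 43777.00 = 120.45 mm
ȳ = 4075047.50 / 43777.00 = 93.09 mm

x̄ = 120.45 mm, ȳ = 93.09 mm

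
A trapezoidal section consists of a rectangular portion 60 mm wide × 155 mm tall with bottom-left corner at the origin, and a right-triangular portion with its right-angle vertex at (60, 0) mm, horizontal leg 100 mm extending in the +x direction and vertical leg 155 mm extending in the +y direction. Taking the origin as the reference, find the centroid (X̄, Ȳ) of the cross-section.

rectangular portion: A = 60 × 155 = 9300.00, centroid at (30.00, 77.50).
triangular portion: A = ½·100·155 = 7750.00, centroid at (93.33, 51.67).
ΣA = 17050.00 mm²
ΣAX̄ = (9300.00)(30.00) + (7750.00)(93.33) = 1002333.33 mm³
ΣAȲ = (9300.00)(77.50) + (7750.00)(51.67) = 1121166.67 mm³
X̄ = 1002333.33 / 17050.00 = 58.79 mm
Ȳ = 1121166.67 / 17050.00 = 65.76 mm

X̄ = 58.79 mm, Ȳ = 65.76 mm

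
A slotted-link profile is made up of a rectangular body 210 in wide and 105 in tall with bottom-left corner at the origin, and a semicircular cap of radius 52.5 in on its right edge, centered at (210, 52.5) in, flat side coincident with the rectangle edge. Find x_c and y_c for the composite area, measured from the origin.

x_c = 125.89 in, y_c = 52.50 in

rectangular body: A = 210 × 105 = 22050.00, centroid at (105.00, 52.50).
semicircular end: A = ½π·52.5² = 4329.51, centroid at (232.28, 52.50).
ΣA = 26379.51 in²
ΣAx_c = (22050.00)(105.00) + (4329.51)(232.28) = 3320915.30 in³
ΣAy_c = (22050.00)(52.50) + (4329.51)(52.50) = 1384924.14 in³
x_c = 3320915.30 / 26379.51 = 125.89 in
y_c = 1384924.14 / 26379.51 = 52.50 in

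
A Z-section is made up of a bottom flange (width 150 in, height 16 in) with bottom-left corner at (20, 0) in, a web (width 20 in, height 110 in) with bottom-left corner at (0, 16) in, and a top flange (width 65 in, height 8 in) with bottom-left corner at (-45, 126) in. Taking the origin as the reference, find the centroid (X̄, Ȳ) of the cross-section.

X̄ = 47.56 in, Ȳ = 47.46 in

bottom flange: A = 150 × 16 = 2400.00, centroid at (95.00, 8.00).
web: A = 20 × 110 = 2200.00, centroid at (10.00, 71.00).
top flange: A = 65 × 8 = 520.00, centroid at (-12.50, 130.00).
ΣA = 5120.00 in², ΣAX̄ = 243500.00 in³, ΣAȲ = 243000.00 in³.
X̄ = 243500.00/5120.00 = 47.56 in; Ȳ = 243000.00/5120.00 = 47.46 in.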